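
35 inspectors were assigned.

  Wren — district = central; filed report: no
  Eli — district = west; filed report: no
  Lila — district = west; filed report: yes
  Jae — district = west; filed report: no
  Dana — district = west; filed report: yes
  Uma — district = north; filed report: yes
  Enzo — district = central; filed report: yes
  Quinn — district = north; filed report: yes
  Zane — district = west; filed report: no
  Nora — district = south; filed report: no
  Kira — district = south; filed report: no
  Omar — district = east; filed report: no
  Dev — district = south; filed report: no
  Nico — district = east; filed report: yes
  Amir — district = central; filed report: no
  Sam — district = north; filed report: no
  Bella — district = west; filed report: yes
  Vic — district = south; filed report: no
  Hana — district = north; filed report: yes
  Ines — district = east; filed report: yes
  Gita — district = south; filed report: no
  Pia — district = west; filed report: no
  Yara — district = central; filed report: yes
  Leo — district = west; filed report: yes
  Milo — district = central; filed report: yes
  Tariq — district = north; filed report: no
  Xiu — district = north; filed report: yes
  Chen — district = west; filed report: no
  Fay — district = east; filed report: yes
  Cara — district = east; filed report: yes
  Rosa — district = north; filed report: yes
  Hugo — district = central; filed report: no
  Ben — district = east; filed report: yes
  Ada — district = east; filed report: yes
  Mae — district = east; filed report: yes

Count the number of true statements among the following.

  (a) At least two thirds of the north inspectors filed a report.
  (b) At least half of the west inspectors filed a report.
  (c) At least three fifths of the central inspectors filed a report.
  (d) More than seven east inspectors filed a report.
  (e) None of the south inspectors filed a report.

(a) north: |A| = 7, |A ∩ B| = 5; needs |A ∩ B| / |A| ≥ 2/3 — true.
(b) west: |A| = 9, |A ∩ B| = 4; needs |A ∩ B| ≥ |A ∖ B| — false.
(c) central: |A| = 6, |A ∩ B| = 3; needs |A ∩ B| / |A| ≥ 3/5 — false.
(d) east: |A| = 8, |A ∩ B| = 7; needs |A ∩ B| > 7 — false.
(e) south: |A| = 5, |A ∩ B| = 0; needs A ∩ B = ∅ (|A ∩ B| = 0) — true.

2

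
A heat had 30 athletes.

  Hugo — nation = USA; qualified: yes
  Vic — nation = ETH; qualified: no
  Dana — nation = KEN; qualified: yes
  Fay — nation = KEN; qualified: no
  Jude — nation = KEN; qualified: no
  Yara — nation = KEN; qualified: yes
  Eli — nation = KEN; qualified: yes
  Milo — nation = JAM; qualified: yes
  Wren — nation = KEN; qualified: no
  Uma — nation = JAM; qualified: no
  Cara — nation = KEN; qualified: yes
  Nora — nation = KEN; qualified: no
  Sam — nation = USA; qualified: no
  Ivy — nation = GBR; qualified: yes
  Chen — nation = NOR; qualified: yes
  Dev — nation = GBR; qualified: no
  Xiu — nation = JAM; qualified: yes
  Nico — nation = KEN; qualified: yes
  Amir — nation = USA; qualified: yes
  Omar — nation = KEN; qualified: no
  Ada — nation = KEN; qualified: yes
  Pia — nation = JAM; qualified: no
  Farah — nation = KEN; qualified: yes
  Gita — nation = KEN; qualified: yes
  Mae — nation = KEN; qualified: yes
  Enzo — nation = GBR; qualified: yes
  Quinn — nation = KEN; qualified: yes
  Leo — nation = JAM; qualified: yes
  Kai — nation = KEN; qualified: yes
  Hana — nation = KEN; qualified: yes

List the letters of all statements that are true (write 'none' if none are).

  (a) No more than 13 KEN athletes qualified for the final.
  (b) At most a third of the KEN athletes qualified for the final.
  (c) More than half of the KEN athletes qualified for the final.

|A| = 17, |A ∩ B| = 12, |A ∖ B| = 5.
(a) |A ∩ B| ≤ 13: holds.
(b) |A ∩ B| / |A| ≤ 1/3: fails.
(c) |A ∩ B| > |A ∖ B|: holds.

(a), (c)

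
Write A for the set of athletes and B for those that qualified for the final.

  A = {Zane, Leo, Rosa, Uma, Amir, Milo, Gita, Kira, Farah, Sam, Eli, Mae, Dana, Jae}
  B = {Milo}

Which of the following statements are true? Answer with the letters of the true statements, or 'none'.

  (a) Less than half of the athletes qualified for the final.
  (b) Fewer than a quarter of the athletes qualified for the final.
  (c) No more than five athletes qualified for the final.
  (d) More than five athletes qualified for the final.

(a), (b), (c)

|A| = 14, |A ∩ B| = 1, |A ∖ B| = 13.
(a) |A ∩ B| < |A ∖ B|: holds.
(b) |A ∩ B| / |A| < 1/4: holds.
(c) |A ∩ B| ≤ 5: holds.
(d) |A ∩ B| > 5: fails.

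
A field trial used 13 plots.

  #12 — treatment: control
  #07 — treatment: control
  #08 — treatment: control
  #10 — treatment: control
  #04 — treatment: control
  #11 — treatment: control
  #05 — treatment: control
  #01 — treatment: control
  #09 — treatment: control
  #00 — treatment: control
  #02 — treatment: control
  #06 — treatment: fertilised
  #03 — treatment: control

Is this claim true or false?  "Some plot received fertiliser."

True

The determiner here denotes the relation: A ∩ B ≠ ∅ (|A ∩ B| ≥ 1).
A (the restrictor) = {#12, #07, #08, #10, #04, #11, #05, #01, #09, #00, #02, #06, #03}, |A| = 13.
A ∩ B = {#06}, so |A ∩ B| = 1.
So the statement is true.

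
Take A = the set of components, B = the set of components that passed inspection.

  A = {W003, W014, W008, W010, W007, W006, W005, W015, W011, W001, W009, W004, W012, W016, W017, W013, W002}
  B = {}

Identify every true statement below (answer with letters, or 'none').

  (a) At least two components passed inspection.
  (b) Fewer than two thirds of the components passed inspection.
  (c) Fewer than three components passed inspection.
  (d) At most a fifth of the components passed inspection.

(b), (c), (d)

|A| = 17, |A ∩ B| = 0, |A ∖ B| = 17.
(a) |A ∩ B| ≥ 2: fails.
(b) |A ∩ B| / |A| < 2/3: holds.
(c) |A ∩ B| < 3: holds.
(d) |A ∩ B| / |A| ≤ 1/5: holds.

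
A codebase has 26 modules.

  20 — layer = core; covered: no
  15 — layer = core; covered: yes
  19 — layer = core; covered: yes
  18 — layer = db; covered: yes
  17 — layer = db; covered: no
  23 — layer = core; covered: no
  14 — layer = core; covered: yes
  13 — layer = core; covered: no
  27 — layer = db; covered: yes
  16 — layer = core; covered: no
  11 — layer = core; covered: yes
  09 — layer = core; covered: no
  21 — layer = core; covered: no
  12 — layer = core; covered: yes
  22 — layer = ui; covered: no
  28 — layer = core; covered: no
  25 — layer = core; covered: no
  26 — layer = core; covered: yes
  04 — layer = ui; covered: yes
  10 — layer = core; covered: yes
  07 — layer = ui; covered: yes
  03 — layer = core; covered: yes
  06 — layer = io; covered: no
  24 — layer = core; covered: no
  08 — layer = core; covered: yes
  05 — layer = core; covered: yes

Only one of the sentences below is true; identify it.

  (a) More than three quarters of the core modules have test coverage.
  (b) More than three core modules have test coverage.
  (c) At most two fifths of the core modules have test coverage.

|A| = 19, |A ∩ B| = 10, |A ∖ B| = 9.
(a) requires |A ∩ B| / |A| > 3/4: false.
(b) requires |A ∩ B| > 3: true.
(c) requires |A ∩ B| / |A| ≤ 2/5: false.

(b)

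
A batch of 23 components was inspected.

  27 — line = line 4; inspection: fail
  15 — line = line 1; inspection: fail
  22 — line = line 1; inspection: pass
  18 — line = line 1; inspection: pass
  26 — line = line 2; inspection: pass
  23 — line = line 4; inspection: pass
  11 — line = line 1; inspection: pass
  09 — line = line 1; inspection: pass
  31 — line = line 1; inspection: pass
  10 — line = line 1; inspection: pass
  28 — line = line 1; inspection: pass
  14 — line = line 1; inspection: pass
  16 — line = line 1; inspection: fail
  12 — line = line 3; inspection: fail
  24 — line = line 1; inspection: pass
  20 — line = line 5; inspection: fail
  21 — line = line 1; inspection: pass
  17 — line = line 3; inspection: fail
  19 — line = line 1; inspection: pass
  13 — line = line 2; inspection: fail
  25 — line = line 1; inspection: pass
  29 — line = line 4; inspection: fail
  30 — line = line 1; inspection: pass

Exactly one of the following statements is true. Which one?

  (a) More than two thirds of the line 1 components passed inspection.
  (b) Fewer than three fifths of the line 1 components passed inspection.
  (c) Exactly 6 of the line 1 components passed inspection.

|A| = 15, |A ∩ B| = 13, |A ∖ B| = 2.
(a) requires |A ∩ B| / |A| > 2/3: true.
(b) requires |A ∩ B| / |A| < 3/5: false.
(c) requires |A ∩ B| = 6: false.

(a)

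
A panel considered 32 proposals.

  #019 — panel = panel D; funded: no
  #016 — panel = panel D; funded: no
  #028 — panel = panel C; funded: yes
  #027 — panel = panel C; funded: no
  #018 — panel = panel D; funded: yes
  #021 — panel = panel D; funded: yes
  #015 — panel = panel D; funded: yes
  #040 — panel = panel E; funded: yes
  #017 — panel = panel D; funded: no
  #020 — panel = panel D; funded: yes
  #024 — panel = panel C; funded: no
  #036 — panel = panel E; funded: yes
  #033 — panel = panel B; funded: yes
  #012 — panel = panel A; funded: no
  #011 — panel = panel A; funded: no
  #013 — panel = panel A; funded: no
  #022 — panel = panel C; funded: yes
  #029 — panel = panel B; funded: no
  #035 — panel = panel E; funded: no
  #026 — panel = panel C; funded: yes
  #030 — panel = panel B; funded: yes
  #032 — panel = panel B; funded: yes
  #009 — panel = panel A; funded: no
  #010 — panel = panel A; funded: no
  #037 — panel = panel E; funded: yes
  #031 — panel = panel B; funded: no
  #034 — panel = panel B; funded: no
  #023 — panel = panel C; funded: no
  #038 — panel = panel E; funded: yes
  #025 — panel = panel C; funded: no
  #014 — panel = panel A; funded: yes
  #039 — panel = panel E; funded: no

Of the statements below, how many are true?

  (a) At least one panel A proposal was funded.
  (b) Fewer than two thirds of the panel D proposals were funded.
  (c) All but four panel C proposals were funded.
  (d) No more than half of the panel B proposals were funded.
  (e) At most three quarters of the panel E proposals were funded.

(a) panel A: |A| = 6, |A ∩ B| = 1; needs A ∩ B ≠ ∅ (|A ∩ B| ≥ 1) — true.
(b) panel D: |A| = 7, |A ∩ B| = 4; needs |A ∩ B| / |A| < 2/3 — true.
(c) panel C: |A| = 7, |A ∩ B| = 3; needs |A ∖ B| = 4 — true.
(d) panel B: |A| = 6, |A ∩ B| = 3; needs |A ∩ B| ≤ |A ∖ B| — true.
(e) panel E: |A| = 6, |A ∩ B| = 4; needs |A ∩ B| / |A| ≤ 3/4 — true.

5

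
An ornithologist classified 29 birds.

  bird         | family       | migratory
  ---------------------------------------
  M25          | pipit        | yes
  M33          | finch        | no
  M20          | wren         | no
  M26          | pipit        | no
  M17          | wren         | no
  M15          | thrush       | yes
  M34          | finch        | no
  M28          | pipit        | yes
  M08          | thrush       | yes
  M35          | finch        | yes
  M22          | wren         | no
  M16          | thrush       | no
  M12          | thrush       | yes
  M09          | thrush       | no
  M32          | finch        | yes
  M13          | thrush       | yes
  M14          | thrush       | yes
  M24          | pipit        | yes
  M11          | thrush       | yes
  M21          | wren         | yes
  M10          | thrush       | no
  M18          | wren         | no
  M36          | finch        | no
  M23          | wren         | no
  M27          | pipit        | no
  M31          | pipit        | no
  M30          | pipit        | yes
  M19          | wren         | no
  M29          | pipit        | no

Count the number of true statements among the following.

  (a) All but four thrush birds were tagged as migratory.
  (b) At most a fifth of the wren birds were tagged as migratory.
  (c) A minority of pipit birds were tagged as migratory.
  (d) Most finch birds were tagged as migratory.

1

(a) thrush: |A| = 9, |A ∩ B| = 6; needs |A ∖ B| = 4 — false.
(b) wren: |A| = 7, |A ∩ B| = 1; needs |A ∩ B| / |A| ≤ 1/5 — true.
(c) pipit: |A| = 8, |A ∩ B| = 4; needs |A ∩ B| < |A ∖ B| — false.
(d) finch: |A| = 5, |A ∩ B| = 2; needs |A ∩ B| > |A ∖ B| — false.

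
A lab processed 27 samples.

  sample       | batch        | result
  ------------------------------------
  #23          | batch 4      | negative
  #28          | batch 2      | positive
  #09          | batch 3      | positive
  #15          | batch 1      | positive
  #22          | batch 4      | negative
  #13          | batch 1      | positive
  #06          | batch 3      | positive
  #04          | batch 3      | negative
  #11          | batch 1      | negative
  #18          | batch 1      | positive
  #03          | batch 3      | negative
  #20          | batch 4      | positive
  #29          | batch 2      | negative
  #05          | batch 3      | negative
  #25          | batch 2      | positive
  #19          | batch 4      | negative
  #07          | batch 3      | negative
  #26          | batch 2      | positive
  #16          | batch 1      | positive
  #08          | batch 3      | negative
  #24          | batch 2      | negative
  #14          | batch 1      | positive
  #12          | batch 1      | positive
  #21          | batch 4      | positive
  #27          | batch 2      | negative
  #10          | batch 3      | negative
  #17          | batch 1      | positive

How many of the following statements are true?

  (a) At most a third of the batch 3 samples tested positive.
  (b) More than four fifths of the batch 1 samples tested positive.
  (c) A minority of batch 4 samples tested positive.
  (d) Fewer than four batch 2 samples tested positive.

4

(a) batch 3: |A| = 8, |A ∩ B| = 2; needs |A ∩ B| / |A| ≤ 1/3 — true.
(b) batch 1: |A| = 8, |A ∩ B| = 7; needs |A ∩ B| / |A| > 4/5 — true.
(c) batch 4: |A| = 5, |A ∩ B| = 2; needs |A ∩ B| < |A ∖ B| — true.
(d) batch 2: |A| = 6, |A ∩ B| = 3; needs |A ∩ B| < 4 — true.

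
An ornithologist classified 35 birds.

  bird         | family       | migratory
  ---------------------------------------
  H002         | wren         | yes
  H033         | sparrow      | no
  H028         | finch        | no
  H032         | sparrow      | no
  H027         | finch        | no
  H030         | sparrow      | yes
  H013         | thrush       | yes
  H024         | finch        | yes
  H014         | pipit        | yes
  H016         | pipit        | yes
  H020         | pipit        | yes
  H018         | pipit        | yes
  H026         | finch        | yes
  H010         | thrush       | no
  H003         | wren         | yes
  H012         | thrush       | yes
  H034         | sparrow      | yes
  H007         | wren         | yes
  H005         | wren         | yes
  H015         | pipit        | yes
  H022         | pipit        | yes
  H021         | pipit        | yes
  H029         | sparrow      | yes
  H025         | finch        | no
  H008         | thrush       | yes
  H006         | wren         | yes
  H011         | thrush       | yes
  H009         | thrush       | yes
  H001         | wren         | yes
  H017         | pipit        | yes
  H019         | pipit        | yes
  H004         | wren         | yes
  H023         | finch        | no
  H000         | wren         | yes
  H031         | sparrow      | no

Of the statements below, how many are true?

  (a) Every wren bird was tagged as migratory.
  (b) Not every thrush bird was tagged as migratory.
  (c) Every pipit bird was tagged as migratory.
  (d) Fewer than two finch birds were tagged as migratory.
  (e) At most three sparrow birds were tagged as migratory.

(a) wren: |A| = 8, |A ∩ B| = 8; needs A ⊆ B, i.e. every element of A is in B (|A ∖ B| = 0) — true.
(b) thrush: |A| = 6, |A ∩ B| = 5; needs A ⊄ B (|A ∖ B| ≥ 1) — true.
(c) pipit: |A| = 9, |A ∩ B| = 9; needs A ⊆ B, i.e. every element of A is in B (|A ∖ B| = 0) — true.
(d) finch: |A| = 6, |A ∩ B| = 2; needs |A ∩ B| < 2 — false.
(e) sparrow: |A| = 6, |A ∩ B| = 3; needs |A ∩ B| ≤ 3 — true.

4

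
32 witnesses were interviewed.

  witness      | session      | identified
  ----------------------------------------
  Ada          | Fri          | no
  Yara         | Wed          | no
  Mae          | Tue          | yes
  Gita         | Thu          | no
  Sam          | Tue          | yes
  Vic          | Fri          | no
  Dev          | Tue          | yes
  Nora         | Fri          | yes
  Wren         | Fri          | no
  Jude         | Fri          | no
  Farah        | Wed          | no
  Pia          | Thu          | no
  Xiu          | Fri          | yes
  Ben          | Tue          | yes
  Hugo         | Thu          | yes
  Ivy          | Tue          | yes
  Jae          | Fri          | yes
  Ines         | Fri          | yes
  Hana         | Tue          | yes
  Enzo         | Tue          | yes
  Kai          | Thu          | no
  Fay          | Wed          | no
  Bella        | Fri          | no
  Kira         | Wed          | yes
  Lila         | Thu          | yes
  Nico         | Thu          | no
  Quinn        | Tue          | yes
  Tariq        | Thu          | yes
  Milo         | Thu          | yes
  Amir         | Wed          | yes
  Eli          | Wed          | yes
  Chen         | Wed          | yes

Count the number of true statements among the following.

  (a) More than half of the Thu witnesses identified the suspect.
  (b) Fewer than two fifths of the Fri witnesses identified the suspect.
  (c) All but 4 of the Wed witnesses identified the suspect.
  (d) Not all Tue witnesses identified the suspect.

0

(a) Thu: |A| = 8, |A ∩ B| = 4; needs |A ∩ B| > |A ∖ B| — false.
(b) Fri: |A| = 9, |A ∩ B| = 4; needs |A ∩ B| / |A| < 2/5 — false.
(c) Wed: |A| = 7, |A ∩ B| = 4; needs |A ∖ B| = 4 — false.
(d) Tue: |A| = 8, |A ∩ B| = 8; needs A ⊄ B (|A ∖ B| ≥ 1) — false.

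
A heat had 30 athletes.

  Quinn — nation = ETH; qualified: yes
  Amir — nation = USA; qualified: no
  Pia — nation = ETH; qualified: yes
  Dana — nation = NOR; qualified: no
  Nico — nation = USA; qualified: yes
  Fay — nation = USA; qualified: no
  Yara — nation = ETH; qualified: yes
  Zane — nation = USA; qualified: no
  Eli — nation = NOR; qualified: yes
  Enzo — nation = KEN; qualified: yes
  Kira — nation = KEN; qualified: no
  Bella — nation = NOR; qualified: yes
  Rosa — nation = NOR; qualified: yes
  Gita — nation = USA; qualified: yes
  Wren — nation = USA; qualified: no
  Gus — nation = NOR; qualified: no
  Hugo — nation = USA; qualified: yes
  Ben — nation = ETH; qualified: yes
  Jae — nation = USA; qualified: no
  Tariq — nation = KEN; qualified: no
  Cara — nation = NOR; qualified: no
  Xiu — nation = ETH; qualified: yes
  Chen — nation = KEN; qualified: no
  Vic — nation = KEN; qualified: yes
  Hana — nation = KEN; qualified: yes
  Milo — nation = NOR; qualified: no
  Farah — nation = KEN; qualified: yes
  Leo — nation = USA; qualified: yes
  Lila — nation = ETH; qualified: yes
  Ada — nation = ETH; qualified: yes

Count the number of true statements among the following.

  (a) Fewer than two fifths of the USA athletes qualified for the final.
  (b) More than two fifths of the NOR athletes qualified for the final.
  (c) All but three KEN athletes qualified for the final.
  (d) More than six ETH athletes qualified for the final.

(a) USA: |A| = 9, |A ∩ B| = 4; needs |A ∩ B| / |A| < 2/5 — false.
(b) NOR: |A| = 7, |A ∩ B| = 3; needs |A ∩ B| / |A| > 2/5 — true.
(c) KEN: |A| = 7, |A ∩ B| = 4; needs |A ∖ B| = 3 — true.
(d) ETH: |A| = 7, |A ∩ B| = 7; needs |A ∩ B| > 6 — true.

3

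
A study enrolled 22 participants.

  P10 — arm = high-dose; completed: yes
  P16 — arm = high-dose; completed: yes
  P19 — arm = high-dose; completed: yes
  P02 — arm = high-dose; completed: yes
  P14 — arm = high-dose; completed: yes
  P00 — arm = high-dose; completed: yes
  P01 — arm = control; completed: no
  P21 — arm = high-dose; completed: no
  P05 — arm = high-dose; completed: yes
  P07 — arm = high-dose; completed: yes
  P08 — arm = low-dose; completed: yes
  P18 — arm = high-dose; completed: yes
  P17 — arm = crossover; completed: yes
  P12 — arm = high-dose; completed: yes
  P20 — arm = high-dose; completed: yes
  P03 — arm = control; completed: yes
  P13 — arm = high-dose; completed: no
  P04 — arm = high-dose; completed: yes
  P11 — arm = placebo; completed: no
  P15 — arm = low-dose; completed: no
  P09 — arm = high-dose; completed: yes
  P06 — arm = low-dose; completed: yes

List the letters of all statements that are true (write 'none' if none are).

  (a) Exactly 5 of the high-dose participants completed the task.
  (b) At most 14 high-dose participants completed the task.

(b)

|A| = 15, |A ∩ B| = 13, |A ∖ B| = 2.
(a) |A ∩ B| = 5: fails.
(b) |A ∩ B| ≤ 14: holds.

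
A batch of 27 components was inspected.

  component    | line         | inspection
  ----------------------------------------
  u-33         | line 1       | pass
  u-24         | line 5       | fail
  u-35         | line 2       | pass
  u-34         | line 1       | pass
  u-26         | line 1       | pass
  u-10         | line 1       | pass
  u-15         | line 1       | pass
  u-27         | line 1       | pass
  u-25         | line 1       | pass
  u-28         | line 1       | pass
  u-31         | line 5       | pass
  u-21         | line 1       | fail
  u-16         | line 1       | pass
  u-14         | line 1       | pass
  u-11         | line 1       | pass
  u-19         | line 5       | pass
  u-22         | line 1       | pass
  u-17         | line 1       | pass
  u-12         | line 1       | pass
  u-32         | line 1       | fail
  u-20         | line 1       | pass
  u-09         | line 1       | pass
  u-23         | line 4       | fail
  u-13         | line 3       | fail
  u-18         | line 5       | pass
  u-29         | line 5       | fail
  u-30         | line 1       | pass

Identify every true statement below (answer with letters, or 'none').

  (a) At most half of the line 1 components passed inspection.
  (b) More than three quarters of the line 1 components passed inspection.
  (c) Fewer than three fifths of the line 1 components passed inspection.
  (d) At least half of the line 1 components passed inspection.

|A| = 19, |A ∩ B| = 17, |A ∖ B| = 2.
(a) |A ∩ B| ≤ |A ∖ B|: fails.
(b) |A ∩ B| / |A| > 3/4: holds.
(c) |A ∩ B| / |A| < 3/5: fails.
(d) |A ∩ B| ≥ |A ∖ B|: holds.

(b), (d)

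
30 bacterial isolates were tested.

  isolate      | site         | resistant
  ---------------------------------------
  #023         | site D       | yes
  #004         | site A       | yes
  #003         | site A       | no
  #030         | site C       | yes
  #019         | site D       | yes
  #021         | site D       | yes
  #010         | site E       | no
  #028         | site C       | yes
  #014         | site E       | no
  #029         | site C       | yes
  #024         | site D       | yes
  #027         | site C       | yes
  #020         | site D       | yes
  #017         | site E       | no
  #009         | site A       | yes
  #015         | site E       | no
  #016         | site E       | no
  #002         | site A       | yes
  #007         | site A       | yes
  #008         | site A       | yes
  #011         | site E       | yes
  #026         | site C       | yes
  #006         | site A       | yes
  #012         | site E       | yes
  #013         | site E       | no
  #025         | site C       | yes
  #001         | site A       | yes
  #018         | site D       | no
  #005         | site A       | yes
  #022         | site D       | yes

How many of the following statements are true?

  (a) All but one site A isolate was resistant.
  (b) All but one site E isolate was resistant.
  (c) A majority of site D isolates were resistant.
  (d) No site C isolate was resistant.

(a) site A: |A| = 9, |A ∩ B| = 8; needs |A ∖ B| = 1 — true.
(b) site E: |A| = 8, |A ∩ B| = 2; needs |A ∖ B| = 1 — false.
(c) site D: |A| = 7, |A ∩ B| = 6; needs |A ∩ B| > |A ∖ B| — true.
(d) site C: |A| = 6, |A ∩ B| = 6; needs A ∩ B = ∅ (|A ∩ B| = 0) — false.

2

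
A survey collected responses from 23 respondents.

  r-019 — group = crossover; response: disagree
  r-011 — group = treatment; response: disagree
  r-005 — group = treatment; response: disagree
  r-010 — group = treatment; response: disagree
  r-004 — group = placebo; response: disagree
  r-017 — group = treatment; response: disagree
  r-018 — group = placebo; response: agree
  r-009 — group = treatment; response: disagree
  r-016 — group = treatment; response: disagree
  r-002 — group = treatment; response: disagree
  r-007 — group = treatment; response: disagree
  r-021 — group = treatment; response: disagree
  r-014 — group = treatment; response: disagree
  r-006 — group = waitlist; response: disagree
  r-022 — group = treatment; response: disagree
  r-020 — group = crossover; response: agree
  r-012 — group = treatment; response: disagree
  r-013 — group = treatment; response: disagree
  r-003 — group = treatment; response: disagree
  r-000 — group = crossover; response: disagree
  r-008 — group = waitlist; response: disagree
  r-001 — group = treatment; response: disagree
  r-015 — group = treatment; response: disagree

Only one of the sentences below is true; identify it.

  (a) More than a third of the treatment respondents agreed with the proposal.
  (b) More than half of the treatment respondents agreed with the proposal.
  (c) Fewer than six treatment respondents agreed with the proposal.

(c)

|A| = 16, |A ∩ B| = 0, |A ∖ B| = 16.
(a) requires |A ∩ B| / |A| > 1/3: false.
(b) requires |A ∩ B| > |A ∖ B|: false.
(c) requires |A ∩ B| < 6: true.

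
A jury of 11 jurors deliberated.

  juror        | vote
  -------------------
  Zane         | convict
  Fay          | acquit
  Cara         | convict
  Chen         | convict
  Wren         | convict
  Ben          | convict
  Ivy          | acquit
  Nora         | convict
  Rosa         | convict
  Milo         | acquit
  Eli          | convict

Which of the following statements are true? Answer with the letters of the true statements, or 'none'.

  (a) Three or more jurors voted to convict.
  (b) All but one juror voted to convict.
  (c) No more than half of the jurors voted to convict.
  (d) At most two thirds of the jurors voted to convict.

|A| = 11, |A ∩ B| = 8, |A ∖ B| = 3.
(a) |A ∩ B| ≥ 3: holds.
(b) |A ∖ B| = 1: fails.
(c) |A ∩ B| ≤ |A ∖ B|: fails.
(d) |A ∩ B| / |A| ≤ 2/3: fails.

(a)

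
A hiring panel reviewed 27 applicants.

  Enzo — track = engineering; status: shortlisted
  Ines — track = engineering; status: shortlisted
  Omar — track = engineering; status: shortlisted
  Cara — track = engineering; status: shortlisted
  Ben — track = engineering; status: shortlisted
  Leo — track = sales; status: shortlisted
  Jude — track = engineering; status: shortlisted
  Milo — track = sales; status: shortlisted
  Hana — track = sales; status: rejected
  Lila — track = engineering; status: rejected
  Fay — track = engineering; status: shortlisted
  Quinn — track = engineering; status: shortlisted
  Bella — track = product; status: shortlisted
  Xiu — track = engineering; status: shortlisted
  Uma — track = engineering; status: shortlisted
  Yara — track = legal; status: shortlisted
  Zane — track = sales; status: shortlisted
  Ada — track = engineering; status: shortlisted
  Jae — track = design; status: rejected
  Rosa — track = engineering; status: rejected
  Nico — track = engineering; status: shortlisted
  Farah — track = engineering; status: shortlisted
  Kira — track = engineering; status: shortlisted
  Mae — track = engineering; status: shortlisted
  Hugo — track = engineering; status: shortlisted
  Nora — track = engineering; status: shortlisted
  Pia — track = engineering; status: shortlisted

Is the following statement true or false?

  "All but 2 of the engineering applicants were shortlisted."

True

'All but 2 of the engineering applicants were shortlisted' holds iff |A ∖ B| = 2.
|A| = 20, |A ∩ B| = 18, |A ∖ B| = 2.
|A ∖ B| = 2, so the statement is true.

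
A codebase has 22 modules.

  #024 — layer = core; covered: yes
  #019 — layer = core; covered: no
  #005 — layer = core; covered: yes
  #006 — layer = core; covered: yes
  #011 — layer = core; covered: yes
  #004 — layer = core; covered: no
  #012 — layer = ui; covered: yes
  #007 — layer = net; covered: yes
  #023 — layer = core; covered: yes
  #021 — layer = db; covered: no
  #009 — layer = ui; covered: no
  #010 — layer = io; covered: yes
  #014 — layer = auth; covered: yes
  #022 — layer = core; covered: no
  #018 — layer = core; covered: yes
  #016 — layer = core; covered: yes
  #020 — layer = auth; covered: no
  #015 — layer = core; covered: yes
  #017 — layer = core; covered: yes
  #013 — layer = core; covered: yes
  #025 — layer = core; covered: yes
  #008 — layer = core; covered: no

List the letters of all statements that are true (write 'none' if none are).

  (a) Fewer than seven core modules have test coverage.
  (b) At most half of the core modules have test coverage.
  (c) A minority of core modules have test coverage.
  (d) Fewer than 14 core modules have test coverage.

(d)

|A| = 15, |A ∩ B| = 11, |A ∖ B| = 4.
(a) |A ∩ B| < 7: fails.
(b) |A ∩ B| ≤ |A ∖ B|: fails.
(c) |A ∩ B| < |A ∖ B|: fails.
(d) |A ∩ B| < 14: holds.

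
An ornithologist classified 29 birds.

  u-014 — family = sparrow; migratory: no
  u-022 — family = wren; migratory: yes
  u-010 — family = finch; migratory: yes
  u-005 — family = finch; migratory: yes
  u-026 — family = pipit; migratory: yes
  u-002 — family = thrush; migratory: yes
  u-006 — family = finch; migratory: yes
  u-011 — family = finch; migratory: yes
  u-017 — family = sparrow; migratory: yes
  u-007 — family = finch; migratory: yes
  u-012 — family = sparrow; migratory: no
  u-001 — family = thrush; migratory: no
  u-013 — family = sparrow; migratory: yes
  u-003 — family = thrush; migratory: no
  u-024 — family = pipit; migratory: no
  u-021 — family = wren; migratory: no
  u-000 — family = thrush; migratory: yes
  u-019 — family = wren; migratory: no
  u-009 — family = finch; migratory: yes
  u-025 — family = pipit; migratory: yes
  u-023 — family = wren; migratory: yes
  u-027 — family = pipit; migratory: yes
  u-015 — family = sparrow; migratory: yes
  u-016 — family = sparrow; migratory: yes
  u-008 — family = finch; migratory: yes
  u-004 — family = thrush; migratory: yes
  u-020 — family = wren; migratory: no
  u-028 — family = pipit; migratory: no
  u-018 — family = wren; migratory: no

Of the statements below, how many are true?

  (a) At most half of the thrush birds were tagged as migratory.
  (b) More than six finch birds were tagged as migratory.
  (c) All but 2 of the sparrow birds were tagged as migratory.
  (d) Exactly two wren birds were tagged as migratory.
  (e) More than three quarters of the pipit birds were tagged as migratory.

(a) thrush: |A| = 5, |A ∩ B| = 3; needs |A ∩ B| ≤ |A ∖ B| — false.
(b) finch: |A| = 7, |A ∩ B| = 7; needs |A ∩ B| > 6 — true.
(c) sparrow: |A| = 6, |A ∩ B| = 4; needs |A ∖ B| = 2 — true.
(d) wren: |A| = 6, |A ∩ B| = 2; needs |A ∩ B| = 2 — true.
(e) pipit: |A| = 5, |A ∩ B| = 3; needs |A ∩ B| / |A| > 3/4 — false.

3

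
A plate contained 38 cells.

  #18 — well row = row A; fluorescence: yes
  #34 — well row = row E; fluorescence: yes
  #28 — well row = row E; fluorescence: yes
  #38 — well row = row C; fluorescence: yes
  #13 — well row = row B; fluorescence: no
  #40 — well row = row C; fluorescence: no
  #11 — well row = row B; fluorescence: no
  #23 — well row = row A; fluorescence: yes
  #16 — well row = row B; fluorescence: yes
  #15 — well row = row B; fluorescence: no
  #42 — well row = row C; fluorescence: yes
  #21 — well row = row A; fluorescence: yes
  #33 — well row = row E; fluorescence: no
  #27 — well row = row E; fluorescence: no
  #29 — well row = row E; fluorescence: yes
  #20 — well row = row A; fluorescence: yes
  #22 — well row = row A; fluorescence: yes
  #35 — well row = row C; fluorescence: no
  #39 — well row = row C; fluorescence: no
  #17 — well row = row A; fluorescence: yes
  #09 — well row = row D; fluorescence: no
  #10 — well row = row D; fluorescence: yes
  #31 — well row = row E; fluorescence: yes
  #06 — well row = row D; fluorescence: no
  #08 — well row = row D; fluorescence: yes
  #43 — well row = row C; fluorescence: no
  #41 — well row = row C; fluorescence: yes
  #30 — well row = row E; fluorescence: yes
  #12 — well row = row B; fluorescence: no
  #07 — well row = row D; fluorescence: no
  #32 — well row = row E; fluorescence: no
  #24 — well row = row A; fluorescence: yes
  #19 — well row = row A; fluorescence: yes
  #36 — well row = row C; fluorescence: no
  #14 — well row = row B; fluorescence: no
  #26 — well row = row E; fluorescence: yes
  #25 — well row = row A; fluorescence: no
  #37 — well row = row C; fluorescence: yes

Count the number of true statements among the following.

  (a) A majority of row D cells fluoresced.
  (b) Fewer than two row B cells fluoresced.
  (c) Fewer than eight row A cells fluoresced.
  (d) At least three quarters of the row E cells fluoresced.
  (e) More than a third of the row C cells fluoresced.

(a) row D: |A| = 5, |A ∩ B| = 2; needs |A ∩ B| > |A ∖ B| — false.
(b) row B: |A| = 6, |A ∩ B| = 1; needs |A ∩ B| < 2 — true.
(c) row A: |A| = 9, |A ∩ B| = 8; needs |A ∩ B| < 8 — false.
(d) row E: |A| = 9, |A ∩ B| = 6; needs |A ∩ B| / |A| ≥ 3/4 — false.
(e) row C: |A| = 9, |A ∩ B| = 4; needs |A ∩ B| / |A| > 1/3 — true.

2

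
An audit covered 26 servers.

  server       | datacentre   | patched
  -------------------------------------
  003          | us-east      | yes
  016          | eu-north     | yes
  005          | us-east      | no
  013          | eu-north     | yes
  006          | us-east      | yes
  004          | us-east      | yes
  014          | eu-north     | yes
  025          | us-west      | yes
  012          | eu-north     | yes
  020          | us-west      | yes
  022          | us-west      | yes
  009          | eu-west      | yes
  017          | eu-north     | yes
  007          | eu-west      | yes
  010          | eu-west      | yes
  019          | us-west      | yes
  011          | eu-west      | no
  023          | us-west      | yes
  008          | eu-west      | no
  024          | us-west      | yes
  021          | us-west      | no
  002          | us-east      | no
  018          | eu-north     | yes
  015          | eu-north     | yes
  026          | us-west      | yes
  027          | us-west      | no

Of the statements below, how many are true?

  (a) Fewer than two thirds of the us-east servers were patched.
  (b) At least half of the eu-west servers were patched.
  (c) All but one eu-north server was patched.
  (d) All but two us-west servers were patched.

3

(a) us-east: |A| = 5, |A ∩ B| = 3; needs |A ∩ B| / |A| < 2/3 — true.
(b) eu-west: |A| = 5, |A ∩ B| = 3; needs |A ∩ B| ≥ |A ∖ B| — true.
(c) eu-north: |A| = 7, |A ∩ B| = 7; needs |A ∖ B| = 1 — false.
(d) us-west: |A| = 9, |A ∩ B| = 7; needs |A ∖ B| = 2 — true.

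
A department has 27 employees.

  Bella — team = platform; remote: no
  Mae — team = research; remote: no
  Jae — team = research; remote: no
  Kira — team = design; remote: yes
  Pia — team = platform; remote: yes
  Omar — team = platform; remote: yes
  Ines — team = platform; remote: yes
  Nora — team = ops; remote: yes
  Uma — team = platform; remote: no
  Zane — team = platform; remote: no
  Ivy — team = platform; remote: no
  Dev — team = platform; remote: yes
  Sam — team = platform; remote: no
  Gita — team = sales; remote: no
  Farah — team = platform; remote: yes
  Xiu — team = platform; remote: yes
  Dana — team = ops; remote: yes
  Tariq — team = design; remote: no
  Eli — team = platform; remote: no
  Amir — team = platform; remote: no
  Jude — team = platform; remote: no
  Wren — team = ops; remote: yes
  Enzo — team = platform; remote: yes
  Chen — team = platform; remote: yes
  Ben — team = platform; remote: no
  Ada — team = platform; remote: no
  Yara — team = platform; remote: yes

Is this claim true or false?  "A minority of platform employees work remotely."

True

Truth condition: |A ∩ B| < |A ∖ B|.
|A| = 19, |A ∩ B| = 9, |A ∖ B| = 10.
9 < 10, so the statement is true.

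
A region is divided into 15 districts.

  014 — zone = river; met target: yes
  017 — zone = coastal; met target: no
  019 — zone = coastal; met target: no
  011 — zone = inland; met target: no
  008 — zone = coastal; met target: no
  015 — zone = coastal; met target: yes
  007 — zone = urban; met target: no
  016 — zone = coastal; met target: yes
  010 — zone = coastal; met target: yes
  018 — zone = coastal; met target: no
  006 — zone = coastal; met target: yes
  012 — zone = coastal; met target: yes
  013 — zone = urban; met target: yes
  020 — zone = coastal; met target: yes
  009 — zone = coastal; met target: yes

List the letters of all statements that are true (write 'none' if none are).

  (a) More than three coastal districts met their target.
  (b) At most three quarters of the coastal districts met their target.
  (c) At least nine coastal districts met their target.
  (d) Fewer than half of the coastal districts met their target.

|A| = 11, |A ∩ B| = 7, |A ∖ B| = 4.
(a) |A ∩ B| > 3: holds.
(b) |A ∩ B| / |A| ≤ 3/4: holds.
(c) |A ∩ B| ≥ 9: fails.
(d) |A ∩ B| < |A ∖ B|: fails.

(a), (b)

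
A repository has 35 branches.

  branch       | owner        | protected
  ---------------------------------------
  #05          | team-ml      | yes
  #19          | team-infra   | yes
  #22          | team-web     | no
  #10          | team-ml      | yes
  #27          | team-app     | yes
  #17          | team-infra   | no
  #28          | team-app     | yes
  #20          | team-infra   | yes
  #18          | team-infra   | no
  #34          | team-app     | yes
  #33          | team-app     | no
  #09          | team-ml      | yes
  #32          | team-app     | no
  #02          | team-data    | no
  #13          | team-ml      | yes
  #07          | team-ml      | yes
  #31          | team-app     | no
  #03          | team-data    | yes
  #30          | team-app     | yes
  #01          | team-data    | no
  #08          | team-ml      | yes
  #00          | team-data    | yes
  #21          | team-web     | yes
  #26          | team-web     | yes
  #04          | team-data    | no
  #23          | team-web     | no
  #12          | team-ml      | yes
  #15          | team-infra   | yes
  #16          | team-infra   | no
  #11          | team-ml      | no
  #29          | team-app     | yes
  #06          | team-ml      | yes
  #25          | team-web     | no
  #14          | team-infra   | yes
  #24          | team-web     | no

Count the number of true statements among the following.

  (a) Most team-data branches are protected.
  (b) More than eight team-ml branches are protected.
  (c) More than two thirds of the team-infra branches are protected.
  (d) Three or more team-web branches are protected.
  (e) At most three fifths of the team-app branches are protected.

(a) team-data: |A| = 5, |A ∩ B| = 2; needs |A ∩ B| > |A ∖ B| — false.
(b) team-ml: |A| = 9, |A ∩ B| = 8; needs |A ∩ B| > 8 — false.
(c) team-infra: |A| = 7, |A ∩ B| = 4; needs |A ∩ B| / |A| > 2/3 — false.
(d) team-web: |A| = 6, |A ∩ B| = 2; needs |A ∩ B| ≥ 3 — false.
(e) team-app: |A| = 8, |A ∩ B| = 5; needs |A ∩ B| / |A| ≤ 3/5 — false.

0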